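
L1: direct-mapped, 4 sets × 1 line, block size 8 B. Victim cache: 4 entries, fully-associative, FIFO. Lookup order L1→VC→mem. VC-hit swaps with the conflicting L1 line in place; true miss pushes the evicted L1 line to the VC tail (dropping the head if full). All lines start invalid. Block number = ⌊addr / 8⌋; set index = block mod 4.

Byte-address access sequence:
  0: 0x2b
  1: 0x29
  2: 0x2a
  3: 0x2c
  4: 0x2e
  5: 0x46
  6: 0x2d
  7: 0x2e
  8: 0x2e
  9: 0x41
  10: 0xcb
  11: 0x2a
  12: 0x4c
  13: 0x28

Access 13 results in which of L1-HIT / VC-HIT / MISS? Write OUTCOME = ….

OUTCOME = VC-HIT

  [0] addr=0x2b blk=5 s=1: MISS | VC []
  [1] addr=0x29 blk=5 s=1: L1-HIT | VC []
  [2] addr=0x2a blk=5 s=1: L1-HIT | VC []
  [3] addr=0x2c blk=5 s=1: L1-HIT | VC []
  [4] addr=0x2e blk=5 s=1: L1-HIT | VC []
  [5] addr=0x46 blk=8 s=0: MISS | VC []
  [6] addr=0x2d blk=5 s=1: L1-HIT | VC []
  [7] addr=0x2e blk=5 s=1: L1-HIT | VC []
  [8] addr=0x2e blk=5 s=1: L1-HIT | VC []
  [9] addr=0x41 blk=8 s=0: L1-HIT | VC []
  [10] addr=0xcb blk=25 s=1: MISS | VC [5]
  [11] addr=0x2a blk=5 s=1: VC-HIT | VC [25]
  [12] addr=0x4c blk=9 s=1: MISS | VC [25, 5]
  [13] addr=0x28 blk=5 s=1: VC-HIT | VC [25, 9]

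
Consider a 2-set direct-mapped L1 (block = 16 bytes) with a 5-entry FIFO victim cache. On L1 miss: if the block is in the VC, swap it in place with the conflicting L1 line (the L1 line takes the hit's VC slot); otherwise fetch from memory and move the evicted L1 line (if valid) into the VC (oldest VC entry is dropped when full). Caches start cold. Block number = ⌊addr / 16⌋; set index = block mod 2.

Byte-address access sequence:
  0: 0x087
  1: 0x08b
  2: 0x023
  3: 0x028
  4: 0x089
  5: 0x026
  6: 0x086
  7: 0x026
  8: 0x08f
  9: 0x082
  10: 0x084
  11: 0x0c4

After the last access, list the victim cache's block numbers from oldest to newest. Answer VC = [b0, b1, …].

VC = [2, 8]

#0 0x87→b8/s0 MISS; vc=[]
#1 0x8b→b8/s0 L1-HIT; vc=[]
#2 0x23→b2/s0 MISS; vc=[8]
#3 0x28→b2/s0 L1-HIT; vc=[8]
#4 0x89→b8/s0 VC-HIT; vc=[2]
#5 0x26→b2/s0 VC-HIT; vc=[8]
#6 0x86→b8/s0 VC-HIT; vc=[2]
#7 0x26→b2/s0 VC-HIT; vc=[8]
#8 0x8f→b8/s0 VC-HIT; vc=[2]
#9 0x82→b8/s0 L1-HIT; vc=[2]
#10 0x84→b8/s0 L1-HIT; vc=[2]
#11 0xc4→b12/s0 MISS; vc=[2,8]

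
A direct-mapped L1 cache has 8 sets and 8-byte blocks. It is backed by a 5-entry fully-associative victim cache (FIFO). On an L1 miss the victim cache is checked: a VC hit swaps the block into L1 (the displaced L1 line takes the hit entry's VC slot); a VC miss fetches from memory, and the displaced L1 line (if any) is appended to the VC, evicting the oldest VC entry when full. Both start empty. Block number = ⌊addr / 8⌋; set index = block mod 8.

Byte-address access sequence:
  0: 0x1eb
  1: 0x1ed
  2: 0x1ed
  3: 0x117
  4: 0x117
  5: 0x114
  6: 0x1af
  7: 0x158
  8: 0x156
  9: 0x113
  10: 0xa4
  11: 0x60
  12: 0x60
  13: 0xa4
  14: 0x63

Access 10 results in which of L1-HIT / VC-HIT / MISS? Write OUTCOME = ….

OUTCOME = MISS

#0 0x1eb→b61/s5 MISS; vc=[]
#1 0x1ed→b61/s5 L1-HIT; vc=[]
#2 0x1ed→b61/s5 L1-HIT; vc=[]
#3 0x117→b34/s2 MISS; vc=[]
#4 0x117→b34/s2 L1-HIT; vc=[]
#5 0x114→b34/s2 L1-HIT; vc=[]
#6 0x1af→b53/s5 MISS; vc=[61]
#7 0x158→b43/s3 MISS; vc=[61]
#8 0x156→b42/s2 MISS; vc=[61,34]
#9 0x113→b34/s2 VC-HIT; vc=[61,42]
#10 0xa4→b20/s4 MISS; vc=[61,42]
#11 0x60→b12/s4 MISS; vc=[61,42,20]
#12 0x60→b12/s4 L1-HIT; vc=[61,42,20]
#13 0xa4→b20/s4 VC-HIT; vc=[61,42,12]
#14 0x63→b12/s4 VC-HIT; vc=[61,42,20]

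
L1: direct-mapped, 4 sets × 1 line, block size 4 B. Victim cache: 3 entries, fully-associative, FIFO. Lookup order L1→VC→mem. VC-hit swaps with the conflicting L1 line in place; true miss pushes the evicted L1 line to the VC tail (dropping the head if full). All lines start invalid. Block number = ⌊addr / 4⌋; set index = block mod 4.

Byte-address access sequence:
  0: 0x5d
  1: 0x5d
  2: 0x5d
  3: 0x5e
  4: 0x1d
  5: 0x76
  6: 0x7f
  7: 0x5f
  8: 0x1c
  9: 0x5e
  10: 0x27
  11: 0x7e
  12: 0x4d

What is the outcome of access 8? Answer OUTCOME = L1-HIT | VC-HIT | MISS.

0: 0x5d (blk 23, set 3) → MISS  vc=[]
1: 0x5d (blk 23, set 3) → L1-HIT  vc=[]
2: 0x5d (blk 23, set 3) → L1-HIT  vc=[]
3: 0x5e (blk 23, set 3) → L1-HIT  vc=[]
4: 0x1d (blk 7, set 3) → MISS  vc=[23]
5: 0x76 (blk 29, set 1) → MISS  vc=[23]
6: 0x7f (blk 31, set 3) → MISS  vc=[23, 7]
7: 0x5f (blk 23, set 3) → VC-HIT  vc=[31, 7]
8: 0x1c (blk 7, set 3) → VC-HIT  vc=[31, 23]
9: 0x5e (blk 23, set 3) → VC-HIT  vc=[31, 7]
10: 0x27 (blk 9, set 1) → MISS  vc=[31, 7, 29]
11: 0x7e (blk 31, set 3) → VC-HIT  vc=[23, 7, 29]
12: 0x4d (blk 19, set 3) → MISS  vc=[7, 29, 31]

OUTCOME = VC-HIT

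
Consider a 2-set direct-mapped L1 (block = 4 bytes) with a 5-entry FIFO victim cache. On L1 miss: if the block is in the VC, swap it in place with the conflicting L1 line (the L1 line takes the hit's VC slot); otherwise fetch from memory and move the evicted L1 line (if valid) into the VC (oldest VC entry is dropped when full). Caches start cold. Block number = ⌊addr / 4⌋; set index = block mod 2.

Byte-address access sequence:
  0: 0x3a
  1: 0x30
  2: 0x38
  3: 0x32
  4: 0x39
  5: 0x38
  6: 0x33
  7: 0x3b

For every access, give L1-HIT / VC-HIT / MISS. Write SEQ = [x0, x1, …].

SEQ = [MISS, MISS, VC-HIT, VC-HIT, VC-HIT, L1-HIT, VC-HIT, VC-HIT]

#0 0x3a→b14/s0 MISS; vc=[]
#1 0x30→b12/s0 MISS; vc=[14]
#2 0x38→b14/s0 VC-HIT; vc=[12]
#3 0x32→b12/s0 VC-HIT; vc=[14]
#4 0x39→b14/s0 VC-HIT; vc=[12]
#5 0x38→b14/s0 L1-HIT; vc=[12]
#6 0x33→b12/s0 VC-HIT; vc=[14]
#7 0x3b→b14/s0 VC-HIT; vc=[12]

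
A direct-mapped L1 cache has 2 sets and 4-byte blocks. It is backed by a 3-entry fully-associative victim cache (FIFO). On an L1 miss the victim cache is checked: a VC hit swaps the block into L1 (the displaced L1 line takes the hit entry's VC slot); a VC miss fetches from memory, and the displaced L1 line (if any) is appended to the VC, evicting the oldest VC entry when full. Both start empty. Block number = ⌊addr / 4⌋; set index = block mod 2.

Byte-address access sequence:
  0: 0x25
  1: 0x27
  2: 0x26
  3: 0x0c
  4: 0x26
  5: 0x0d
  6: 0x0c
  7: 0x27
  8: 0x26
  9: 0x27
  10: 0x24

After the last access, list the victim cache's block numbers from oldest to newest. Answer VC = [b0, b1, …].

VC = [3]

0: 0x25 (blk 9, set 1) → MISS  vc=[]
1: 0x27 (blk 9, set 1) → L1-HIT  vc=[]
2: 0x26 (blk 9, set 1) → L1-HIT  vc=[]
3: 0xc (blk 3, set 1) → MISS  vc=[9]
4: 0x26 (blk 9, set 1) → VC-HIT  vc=[3]
5: 0xd (blk 3, set 1) → VC-HIT  vc=[9]
6: 0xc (blk 3, set 1) → L1-HIT  vc=[9]
7: 0x27 (blk 9, set 1) → VC-HIT  vc=[3]
8: 0x26 (blk 9, set 1) → L1-HIT  vc=[3]
9: 0x27 (blk 9, set 1) → L1-HIT  vc=[3]
10: 0x24 (blk 9, set 1) → L1-HIT  vc=[3]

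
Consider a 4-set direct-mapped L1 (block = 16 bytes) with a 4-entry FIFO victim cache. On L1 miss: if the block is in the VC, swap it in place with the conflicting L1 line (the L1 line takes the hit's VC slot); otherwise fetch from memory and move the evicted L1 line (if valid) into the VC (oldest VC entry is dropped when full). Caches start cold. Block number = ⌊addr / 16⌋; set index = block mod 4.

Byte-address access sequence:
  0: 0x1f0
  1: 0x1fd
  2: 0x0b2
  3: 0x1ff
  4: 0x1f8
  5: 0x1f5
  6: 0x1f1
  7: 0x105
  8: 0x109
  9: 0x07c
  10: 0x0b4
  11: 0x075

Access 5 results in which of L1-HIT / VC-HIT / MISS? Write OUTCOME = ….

#0 0x1f0→b31/s3 MISS; vc=[]
#1 0x1fd→b31/s3 L1-HIT; vc=[]
#2 0xb2→b11/s3 MISS; vc=[31]
#3 0x1ff→b31/s3 VC-HIT; vc=[11]
#4 0x1f8→b31/s3 L1-HIT; vc=[11]
#5 0x1f5→b31/s3 L1-HIT; vc=[11]
#6 0x1f1→b31/s3 L1-HIT; vc=[11]
#7 0x105→b16/s0 MISS; vc=[11]
#8 0x109→b16/s0 L1-HIT; vc=[11]
#9 0x7c→b7/s3 MISS; vc=[11,31]
#10 0xb4→b11/s3 VC-HIT; vc=[7,31]
#11 0x75→b7/s3 VC-HIT; vc=[11,31]

OUTCOME = L1-HIT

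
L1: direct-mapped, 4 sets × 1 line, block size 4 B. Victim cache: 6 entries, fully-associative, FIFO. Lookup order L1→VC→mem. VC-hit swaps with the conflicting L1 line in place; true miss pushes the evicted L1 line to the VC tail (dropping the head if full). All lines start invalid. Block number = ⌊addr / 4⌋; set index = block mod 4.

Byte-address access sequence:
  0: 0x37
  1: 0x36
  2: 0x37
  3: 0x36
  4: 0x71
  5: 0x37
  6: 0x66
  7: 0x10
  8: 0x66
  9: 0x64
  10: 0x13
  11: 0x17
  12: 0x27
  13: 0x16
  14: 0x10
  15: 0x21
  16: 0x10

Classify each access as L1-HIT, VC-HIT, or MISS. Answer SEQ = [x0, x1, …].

SEQ = [MISS, L1-HIT, L1-HIT, L1-HIT, MISS, L1-HIT, MISS, MISS, L1-HIT, L1-HIT, L1-HIT, MISS, MISS, VC-HIT, L1-HIT, MISS, VC-HIT]

0: 0x37 (blk 13, set 1) → MISS  vc=[]
1: 0x36 (blk 13, set 1) → L1-HIT  vc=[]
2: 0x37 (blk 13, set 1) → L1-HIT  vc=[]
3: 0x36 (blk 13, set 1) → L1-HIT  vc=[]
4: 0x71 (blk 28, set 0) → MISS  vc=[]
5: 0x37 (blk 13, set 1) → L1-HIT  vc=[]
6: 0x66 (blk 25, set 1) → MISS  vc=[13]
7: 0x10 (blk 4, set 0) → MISS  vc=[13, 28]
8: 0x66 (blk 25, set 1) → L1-HIT  vc=[13, 28]
9: 0x64 (blk 25, set 1) → L1-HIT  vc=[13, 28]
10: 0x13 (blk 4, set 0) → L1-HIT  vc=[13, 28]
11: 0x17 (blk 5, set 1) → MISS  vc=[13, 28, 25]
12: 0x27 (blk 9, set 1) → MISS  vc=[13, 28, 25, 5]
13: 0x16 (blk 5, set 1) → VC-HIT  vc=[13, 28, 25, 9]
14: 0x10 (blk 4, set 0) → L1-HIT  vc=[13, 28, 25, 9]
15: 0x21 (blk 8, set 0) → MISS  vc=[13, 28, 25, 9, 4]
16: 0x10 (blk 4, set 0) → VC-HIT  vc=[13, 28, 25, 9, 8]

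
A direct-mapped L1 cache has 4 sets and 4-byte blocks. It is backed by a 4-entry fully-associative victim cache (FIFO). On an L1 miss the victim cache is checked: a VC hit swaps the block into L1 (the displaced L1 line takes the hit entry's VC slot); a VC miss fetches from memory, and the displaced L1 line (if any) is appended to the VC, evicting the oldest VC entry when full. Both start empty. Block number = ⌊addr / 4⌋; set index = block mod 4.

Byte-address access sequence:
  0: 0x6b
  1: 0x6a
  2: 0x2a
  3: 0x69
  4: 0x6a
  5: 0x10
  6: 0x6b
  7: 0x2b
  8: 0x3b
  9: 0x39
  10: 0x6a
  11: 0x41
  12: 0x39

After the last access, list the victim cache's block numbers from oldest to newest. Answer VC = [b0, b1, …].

0: 0x6b (blk 26, set 2) → MISS  vc=[]
1: 0x6a (blk 26, set 2) → L1-HIT  vc=[]
2: 0x2a (blk 10, set 2) → MISS  vc=[26]
3: 0x69 (blk 26, set 2) → VC-HIT  vc=[10]
4: 0x6a (blk 26, set 2) → L1-HIT  vc=[10]
5: 0x10 (blk 4, set 0) → MISS  vc=[10]
6: 0x6b (blk 26, set 2) → L1-HIT  vc=[10]
7: 0x2b (blk 10, set 2) → VC-HIT  vc=[26]
8: 0x3b (blk 14, set 2) → MISS  vc=[26, 10]
9: 0x39 (blk 14, set 2) → L1-HIT  vc=[26, 10]
10: 0x6a (blk 26, set 2) → VC-HIT  vc=[14, 10]
11: 0x41 (blk 16, set 0) → MISS  vc=[14, 10, 4]
12: 0x39 (blk 14, set 2) → VC-HIT  vc=[26, 10, 4]

VC = [26, 10, 4]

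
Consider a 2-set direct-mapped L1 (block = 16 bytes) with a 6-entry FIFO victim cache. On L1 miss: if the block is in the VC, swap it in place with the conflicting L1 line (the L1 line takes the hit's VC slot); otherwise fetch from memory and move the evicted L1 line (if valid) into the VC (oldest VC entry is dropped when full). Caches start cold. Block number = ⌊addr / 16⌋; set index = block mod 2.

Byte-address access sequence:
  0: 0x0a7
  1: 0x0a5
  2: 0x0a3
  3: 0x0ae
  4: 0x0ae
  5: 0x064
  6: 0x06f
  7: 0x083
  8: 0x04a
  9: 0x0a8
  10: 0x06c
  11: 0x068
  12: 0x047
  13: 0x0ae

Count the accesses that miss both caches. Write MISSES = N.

#0 0xa7→b10/s0 MISS; vc=[]
#1 0xa5→b10/s0 L1-HIT; vc=[]
#2 0xa3→b10/s0 L1-HIT; vc=[]
#3 0xae→b10/s0 L1-HIT; vc=[]
#4 0xae→b10/s0 L1-HIT; vc=[]
#5 0x64→b6/s0 MISS; vc=[10]
#6 0x6f→b6/s0 L1-HIT; vc=[10]
#7 0x83→b8/s0 MISS; vc=[10,6]
#8 0x4a→b4/s0 MISS; vc=[10,6,8]
#9 0xa8→b10/s0 VC-HIT; vc=[4,6,8]
#10 0x6c→b6/s0 VC-HIT; vc=[4,10,8]
#11 0x68→b6/s0 L1-HIT; vc=[4,10,8]
#12 0x47→b4/s0 VC-HIT; vc=[6,10,8]
#13 0xae→b10/s0 VC-HIT; vc=[6,4,8]

MISSES = 4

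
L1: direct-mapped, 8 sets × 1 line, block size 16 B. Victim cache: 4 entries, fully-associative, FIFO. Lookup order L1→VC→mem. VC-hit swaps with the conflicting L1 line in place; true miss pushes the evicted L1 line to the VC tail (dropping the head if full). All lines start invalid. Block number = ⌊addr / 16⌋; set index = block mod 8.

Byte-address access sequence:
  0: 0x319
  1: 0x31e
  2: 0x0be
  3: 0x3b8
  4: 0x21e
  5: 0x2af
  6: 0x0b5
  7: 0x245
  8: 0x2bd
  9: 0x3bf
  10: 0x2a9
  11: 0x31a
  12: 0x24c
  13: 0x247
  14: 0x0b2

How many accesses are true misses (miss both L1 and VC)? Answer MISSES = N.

MISSES = 7

  [0] addr=0x319 blk=49 s=1: MISS | VC []
  [1] addr=0x31e blk=49 s=1: L1-HIT | VC []
  [2] addr=0xbe blk=11 s=3: MISS | VC []
  [3] addr=0x3b8 blk=59 s=3: MISS | VC [11]
  [4] addr=0x21e blk=33 s=1: MISS | VC [11, 49]
  [5] addr=0x2af blk=42 s=2: MISS | VC [11, 49]
  [6] addr=0xb5 blk=11 s=3: VC-HIT | VC [59, 49]
  [7] addr=0x245 blk=36 s=4: MISS | VC [59, 49]
  [8] addr=0x2bd blk=43 s=3: MISS | VC [59, 49, 11]
  [9] addr=0x3bf blk=59 s=3: VC-HIT | VC [43, 49, 11]
  [10] addr=0x2a9 blk=42 s=2: L1-HIT | VC [43, 49, 11]
  [11] addr=0x31a blk=49 s=1: VC-HIT | VC [43, 33, 11]
  [12] addr=0x24c blk=36 s=4: L1-HIT | VC [43, 33, 11]
  [13] addr=0x247 blk=36 s=4: L1-HIT | VC [43, 33, 11]
  [14] addr=0xb2 blk=11 s=3: VC-HIT | VC [43, 33, 59]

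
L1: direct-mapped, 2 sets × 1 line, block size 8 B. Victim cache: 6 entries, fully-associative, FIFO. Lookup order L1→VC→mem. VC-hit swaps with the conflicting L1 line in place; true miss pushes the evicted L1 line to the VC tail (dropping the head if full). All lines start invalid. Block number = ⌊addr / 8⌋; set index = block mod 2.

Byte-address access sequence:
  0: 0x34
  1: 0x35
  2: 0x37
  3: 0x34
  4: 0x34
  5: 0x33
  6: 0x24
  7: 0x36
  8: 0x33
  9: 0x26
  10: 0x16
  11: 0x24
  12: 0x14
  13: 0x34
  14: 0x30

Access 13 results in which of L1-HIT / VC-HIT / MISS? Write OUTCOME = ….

OUTCOME = VC-HIT

0: 0x34 (blk 6, set 0) → MISS  vc=[]
1: 0x35 (blk 6, set 0) → L1-HIT  vc=[]
2: 0x37 (blk 6, set 0) → L1-HIT  vc=[]
3: 0x34 (blk 6, set 0) → L1-HIT  vc=[]
4: 0x34 (blk 6, set 0) → L1-HIT  vc=[]
5: 0x33 (blk 6, set 0) → L1-HIT  vc=[]
6: 0x24 (blk 4, set 0) → MISS  vc=[6]
7: 0x36 (blk 6, set 0) → VC-HIT  vc=[4]
8: 0x33 (blk 6, set 0) → L1-HIT  vc=[4]
9: 0x26 (blk 4, set 0) → VC-HIT  vc=[6]
10: 0x16 (blk 2, set 0) → MISS  vc=[6, 4]
11: 0x24 (blk 4, set 0) → VC-HIT  vc=[6, 2]
12: 0x14 (blk 2, set 0) → VC-HIT  vc=[6, 4]
13: 0x34 (blk 6, set 0) → VC-HIT  vc=[2, 4]
14: 0x30 (blk 6, set 0) → L1-HIT  vc=[2, 4]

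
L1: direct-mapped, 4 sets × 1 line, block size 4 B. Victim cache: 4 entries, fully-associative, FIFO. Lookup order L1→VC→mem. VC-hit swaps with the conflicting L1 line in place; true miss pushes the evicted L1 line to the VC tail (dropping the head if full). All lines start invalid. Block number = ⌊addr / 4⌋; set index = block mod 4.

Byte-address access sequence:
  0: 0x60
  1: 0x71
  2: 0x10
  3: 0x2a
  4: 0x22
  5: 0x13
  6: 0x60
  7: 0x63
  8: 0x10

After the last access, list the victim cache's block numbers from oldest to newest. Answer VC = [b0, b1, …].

VC = [24, 28, 8]

0: 0x60 (blk 24, set 0) → MISS  vc=[]
1: 0x71 (blk 28, set 0) → MISS  vc=[24]
2: 0x10 (blk 4, set 0) → MISS  vc=[24, 28]
3: 0x2a (blk 10, set 2) → MISS  vc=[24, 28]
4: 0x22 (blk 8, set 0) → MISS  vc=[24, 28, 4]
5: 0x13 (blk 4, set 0) → VC-HIT  vc=[24, 28, 8]
6: 0x60 (blk 24, set 0) → VC-HIT  vc=[4, 28, 8]
7: 0x63 (blk 24, set 0) → L1-HIT  vc=[4, 28, 8]
8: 0x10 (blk 4, set 0) → VC-HIT  vc=[24, 28, 8]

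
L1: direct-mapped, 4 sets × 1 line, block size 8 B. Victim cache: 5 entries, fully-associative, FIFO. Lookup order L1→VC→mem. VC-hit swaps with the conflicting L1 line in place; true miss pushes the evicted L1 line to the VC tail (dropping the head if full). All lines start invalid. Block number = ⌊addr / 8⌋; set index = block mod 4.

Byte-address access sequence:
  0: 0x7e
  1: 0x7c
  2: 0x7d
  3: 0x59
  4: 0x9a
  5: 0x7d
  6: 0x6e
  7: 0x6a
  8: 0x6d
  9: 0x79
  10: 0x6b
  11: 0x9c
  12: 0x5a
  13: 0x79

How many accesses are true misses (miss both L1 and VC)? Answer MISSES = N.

0: 0x7e (blk 15, set 3) → MISS  vc=[]
1: 0x7c (blk 15, set 3) → L1-HIT  vc=[]
2: 0x7d (blk 15, set 3) → L1-HIT  vc=[]
3: 0x59 (blk 11, set 3) → MISS  vc=[15]
4: 0x9a (blk 19, set 3) → MISS  vc=[15, 11]
5: 0x7d (blk 15, set 3) → VC-HIT  vc=[19, 11]
6: 0x6e (blk 13, set 1) → MISS  vc=[19, 11]
7: 0x6a (blk 13, set 1) → L1-HIT  vc=[19, 11]
8: 0x6d (blk 13, set 1) → L1-HIT  vc=[19, 11]
9: 0x79 (blk 15, set 3) → L1-HIT  vc=[19, 11]
10: 0x6b (blk 13, set 1) → L1-HIT  vc=[19, 11]
11: 0x9c (blk 19, set 3) → VC-HIT  vc=[15, 11]
12: 0x5a (blk 11, set 3) → VC-HIT  vc=[15, 19]
13: 0x79 (blk 15, set 3) → VC-HIT  vc=[11, 19]

MISSES = 4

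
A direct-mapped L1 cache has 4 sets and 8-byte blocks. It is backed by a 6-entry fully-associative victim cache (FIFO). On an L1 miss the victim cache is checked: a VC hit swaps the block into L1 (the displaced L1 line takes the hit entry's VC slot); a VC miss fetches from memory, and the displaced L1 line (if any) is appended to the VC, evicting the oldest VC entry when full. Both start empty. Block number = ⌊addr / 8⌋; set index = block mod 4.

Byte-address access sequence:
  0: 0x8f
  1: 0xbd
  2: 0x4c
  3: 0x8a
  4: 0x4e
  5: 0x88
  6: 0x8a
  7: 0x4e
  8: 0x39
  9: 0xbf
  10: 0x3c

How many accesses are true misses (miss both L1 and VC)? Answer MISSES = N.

MISSES = 4

#0 0x8f→b17/s1 MISS; vc=[]
#1 0xbd→b23/s3 MISS; vc=[]
#2 0x4c→b9/s1 MISS; vc=[17]
#3 0x8a→b17/s1 VC-HIT; vc=[9]
#4 0x4e→b9/s1 VC-HIT; vc=[17]
#5 0x88→b17/s1 VC-HIT; vc=[9]
#6 0x8a→b17/s1 L1-HIT; vc=[9]
#7 0x4e→b9/s1 VC-HIT; vc=[17]
#8 0x39→b7/s3 MISS; vc=[17,23]
#9 0xbf→b23/s3 VC-HIT; vc=[17,7]
#10 0x3c→b7/s3 VC-HIT; vc=[17,23]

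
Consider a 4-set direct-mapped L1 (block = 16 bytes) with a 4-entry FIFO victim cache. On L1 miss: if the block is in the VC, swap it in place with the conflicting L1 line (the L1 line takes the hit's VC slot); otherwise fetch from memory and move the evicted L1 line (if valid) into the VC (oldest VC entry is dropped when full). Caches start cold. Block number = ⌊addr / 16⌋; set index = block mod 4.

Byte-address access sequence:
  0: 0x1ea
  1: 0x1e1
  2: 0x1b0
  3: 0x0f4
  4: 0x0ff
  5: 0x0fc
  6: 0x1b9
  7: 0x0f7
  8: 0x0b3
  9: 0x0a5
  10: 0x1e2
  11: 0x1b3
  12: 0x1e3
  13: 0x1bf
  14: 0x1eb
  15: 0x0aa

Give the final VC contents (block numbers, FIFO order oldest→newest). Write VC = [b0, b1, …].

#0 0x1ea→b30/s2 MISS; vc=[]
#1 0x1e1→b30/s2 L1-HIT; vc=[]
#2 0x1b0→b27/s3 MISS; vc=[]
#3 0xf4→b15/s3 MISS; vc=[27]
#4 0xff→b15/s3 L1-HIT; vc=[27]
#5 0xfc→b15/s3 L1-HIT; vc=[27]
#6 0x1b9→b27/s3 VC-HIT; vc=[15]
#7 0xf7→b15/s3 VC-HIT; vc=[27]
#8 0xb3→b11/s3 MISS; vc=[27,15]
#9 0xa5→b10/s2 MISS; vc=[27,15,30]
#10 0x1e2→b30/s2 VC-HIT; vc=[27,15,10]
#11 0x1b3→b27/s3 VC-HIT; vc=[11,15,10]
#12 0x1e3→b30/s2 L1-HIT; vc=[11,15,10]
#13 0x1bf→b27/s3 L1-HIT; vc=[11,15,10]
#14 0x1eb→b30/s2 L1-HIT; vc=[11,15,10]
#15 0xaa→b10/s2 VC-HIT; vc=[11,15,30]

VC = [11, 15, 30]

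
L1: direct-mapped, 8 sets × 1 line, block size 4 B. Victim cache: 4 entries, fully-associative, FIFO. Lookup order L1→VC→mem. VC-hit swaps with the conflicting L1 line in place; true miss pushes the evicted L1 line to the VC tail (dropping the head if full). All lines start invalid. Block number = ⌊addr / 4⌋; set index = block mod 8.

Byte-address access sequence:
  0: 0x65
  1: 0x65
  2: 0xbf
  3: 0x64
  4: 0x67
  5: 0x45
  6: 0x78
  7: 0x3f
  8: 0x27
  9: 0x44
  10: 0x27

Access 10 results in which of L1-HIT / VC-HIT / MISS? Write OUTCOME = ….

OUTCOME = VC-HIT

#0 0x65→b25/s1 MISS; vc=[]
#1 0x65→b25/s1 L1-HIT; vc=[]
#2 0xbf→b47/s7 MISS; vc=[]
#3 0x64→b25/s1 L1-HIT; vc=[]
#4 0x67→b25/s1 L1-HIT; vc=[]
#5 0x45→b17/s1 MISS; vc=[25]
#6 0x78→b30/s6 MISS; vc=[25]
#7 0x3f→b15/s7 MISS; vc=[25,47]
#8 0x27→b9/s1 MISS; vc=[25,47,17]
#9 0x44→b17/s1 VC-HIT; vc=[25,47,9]
#10 0x27→b9/s1 VC-HIT; vc=[25,47,17]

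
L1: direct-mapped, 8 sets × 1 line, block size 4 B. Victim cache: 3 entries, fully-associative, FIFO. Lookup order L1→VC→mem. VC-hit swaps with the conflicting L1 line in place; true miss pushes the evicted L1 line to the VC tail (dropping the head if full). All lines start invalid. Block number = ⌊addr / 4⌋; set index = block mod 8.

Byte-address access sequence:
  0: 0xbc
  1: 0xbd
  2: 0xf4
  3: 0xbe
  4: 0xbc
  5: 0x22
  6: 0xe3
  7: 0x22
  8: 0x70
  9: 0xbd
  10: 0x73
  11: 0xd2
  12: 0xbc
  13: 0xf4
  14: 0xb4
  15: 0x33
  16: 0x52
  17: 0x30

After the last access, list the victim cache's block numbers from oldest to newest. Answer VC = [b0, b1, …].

VC = [61, 52, 20]

#0 0xbc→b47/s7 MISS; vc=[]
#1 0xbd→b47/s7 L1-HIT; vc=[]
#2 0xf4→b61/s5 MISS; vc=[]
#3 0xbe→b47/s7 L1-HIT; vc=[]
#4 0xbc→b47/s7 L1-HIT; vc=[]
#5 0x22→b8/s0 MISS; vc=[]
#6 0xe3→b56/s0 MISS; vc=[8]
#7 0x22→b8/s0 VC-HIT; vc=[56]
#8 0x70→b28/s4 MISS; vc=[56]
#9 0xbd→b47/s7 L1-HIT; vc=[56]
#10 0x73→b28/s4 L1-HIT; vc=[56]
#11 0xd2→b52/s4 MISS; vc=[56,28]
#12 0xbc→b47/s7 L1-HIT; vc=[56,28]
#13 0xf4→b61/s5 L1-HIT; vc=[56,28]
#14 0xb4→b45/s5 MISS; vc=[56,28,61]
#15 0x33→b12/s4 MISS; vc=[28,61,52]
#16 0x52→b20/s4 MISS; vc=[61,52,12]
#17 0x30→b12/s4 VC-HIT; vc=[61,52,20]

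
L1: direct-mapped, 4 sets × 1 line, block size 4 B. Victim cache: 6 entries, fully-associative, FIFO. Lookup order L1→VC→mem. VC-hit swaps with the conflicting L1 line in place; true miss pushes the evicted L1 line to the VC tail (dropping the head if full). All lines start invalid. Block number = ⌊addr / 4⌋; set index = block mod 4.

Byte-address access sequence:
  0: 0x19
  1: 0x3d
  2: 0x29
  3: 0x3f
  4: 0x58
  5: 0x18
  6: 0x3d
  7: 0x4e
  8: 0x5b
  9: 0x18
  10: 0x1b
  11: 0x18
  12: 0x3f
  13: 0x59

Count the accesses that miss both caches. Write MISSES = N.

0: 0x19 (blk 6, set 2) → MISS  vc=[]
1: 0x3d (blk 15, set 3) → MISS  vc=[]
2: 0x29 (blk 10, set 2) → MISS  vc=[6]
3: 0x3f (blk 15, set 3) → L1-HIT  vc=[6]
4: 0x58 (blk 22, set 2) → MISS  vc=[6, 10]
5: 0x18 (blk 6, set 2) → VC-HIT  vc=[22, 10]
6: 0x3d (blk 15, set 3) → L1-HIT  vc=[22, 10]
7: 0x4e (blk 19, set 3) → MISS  vc=[22, 10, 15]
8: 0x5b (blk 22, set 2) → VC-HIT  vc=[6, 10, 15]
9: 0x18 (blk 6, set 2) → VC-HIT  vc=[22, 10, 15]
10: 0x1b (blk 6, set 2) → L1-HIT  vc=[22, 10, 15]
11: 0x18 (blk 6, set 2) → L1-HIT  vc=[22, 10, 15]
12: 0x3f (blk 15, set 3) → VC-HIT  vc=[22, 10, 19]
13: 0x59 (blk 22, set 2) → VC-HIT  vc=[6, 10, 19]

MISSES = 5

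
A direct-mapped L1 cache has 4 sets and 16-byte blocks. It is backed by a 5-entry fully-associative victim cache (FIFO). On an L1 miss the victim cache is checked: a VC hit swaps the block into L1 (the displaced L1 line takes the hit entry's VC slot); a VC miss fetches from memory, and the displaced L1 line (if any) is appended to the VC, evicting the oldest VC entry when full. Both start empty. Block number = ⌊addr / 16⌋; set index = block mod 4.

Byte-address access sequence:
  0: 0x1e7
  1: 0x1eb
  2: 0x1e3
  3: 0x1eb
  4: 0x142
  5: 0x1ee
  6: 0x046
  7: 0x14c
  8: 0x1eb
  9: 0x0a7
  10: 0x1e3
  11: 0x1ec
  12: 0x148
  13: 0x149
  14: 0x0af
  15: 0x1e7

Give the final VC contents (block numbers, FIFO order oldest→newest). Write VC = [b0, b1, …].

#0 0x1e7→b30/s2 MISS; vc=[]
#1 0x1eb→b30/s2 L1-HIT; vc=[]
#2 0x1e3→b30/s2 L1-HIT; vc=[]
#3 0x1eb→b30/s2 L1-HIT; vc=[]
#4 0x142→b20/s0 MISS; vc=[]
#5 0x1ee→b30/s2 L1-HIT; vc=[]
#6 0x46→b4/s0 MISS; vc=[20]
#7 0x14c→b20/s0 VC-HIT; vc=[4]
#8 0x1eb→b30/s2 L1-HIT; vc=[4]
#9 0xa7→b10/s2 MISS; vc=[4,30]
#10 0x1e3→b30/s2 VC-HIT; vc=[4,10]
#11 0x1ec→b30/s2 L1-HIT; vc=[4,10]
#12 0x148→b20/s0 L1-HIT; vc=[4,10]
#13 0x149→b20/s0 L1-HIT; vc=[4,10]
#14 0xaf→b10/s2 VC-HIT; vc=[4,30]
#15 0x1e7→b30/s2 VC-HIT; vc=[4,10]

VC = [4, 10]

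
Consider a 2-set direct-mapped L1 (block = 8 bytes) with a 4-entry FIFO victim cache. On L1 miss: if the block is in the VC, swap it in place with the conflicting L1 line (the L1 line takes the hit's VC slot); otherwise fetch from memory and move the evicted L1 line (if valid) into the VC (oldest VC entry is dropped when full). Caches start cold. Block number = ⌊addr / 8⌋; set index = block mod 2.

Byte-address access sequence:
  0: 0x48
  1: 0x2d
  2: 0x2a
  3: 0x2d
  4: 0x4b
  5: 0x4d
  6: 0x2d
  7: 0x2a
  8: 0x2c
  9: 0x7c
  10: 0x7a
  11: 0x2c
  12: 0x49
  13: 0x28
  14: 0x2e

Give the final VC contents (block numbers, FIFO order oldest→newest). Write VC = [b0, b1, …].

  [0] addr=0x48 blk=9 s=1: MISS | VC []
  [1] addr=0x2d blk=5 s=1: MISS | VC [9]
  [2] addr=0x2a blk=5 s=1: L1-HIT | VC [9]
  [3] addr=0x2d blk=5 s=1: L1-HIT | VC [9]
  [4] addr=0x4b blk=9 s=1: VC-HIT | VC [5]
  [5] addr=0x4d blk=9 s=1: L1-HIT | VC [5]
  [6] addr=0x2d blk=5 s=1: VC-HIT | VC [9]
  [7] addr=0x2a blk=5 s=1: L1-HIT | VC [9]
  [8] addr=0x2c blk=5 s=1: L1-HIT | VC [9]
  [9] addr=0x7c blk=15 s=1: MISS | VC [9, 5]
  [10] addr=0x7a blk=15 s=1: L1-HIT | VC [9, 5]
  [11] addr=0x2c blk=5 s=1: VC-HIT | VC [9, 15]
  [12] addr=0x49 blk=9 s=1: VC-HIT | VC [5, 15]
  [13] addr=0x28 blk=5 s=1: VC-HIT | VC [9, 15]
  [14] addr=0x2e blk=5 s=1: L1-HIT | VC [9, 15]

VC = [9, 15]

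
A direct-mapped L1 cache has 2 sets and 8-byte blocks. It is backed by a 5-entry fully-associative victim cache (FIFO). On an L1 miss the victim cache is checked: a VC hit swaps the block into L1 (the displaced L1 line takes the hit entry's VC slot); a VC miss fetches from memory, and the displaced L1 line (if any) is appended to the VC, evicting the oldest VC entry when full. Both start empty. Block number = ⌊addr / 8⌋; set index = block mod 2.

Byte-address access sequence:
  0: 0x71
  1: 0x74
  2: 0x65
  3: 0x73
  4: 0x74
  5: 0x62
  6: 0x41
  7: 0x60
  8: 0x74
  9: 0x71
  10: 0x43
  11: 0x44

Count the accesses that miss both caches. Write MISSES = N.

MISSES = 3

  [0] addr=0x71 blk=14 s=0: MISS | VC []
  [1] addr=0x74 blk=14 s=0: L1-HIT | VC []
  [2] addr=0x65 blk=12 s=0: MISS | VC [14]
  [3] addr=0x73 blk=14 s=0: VC-HIT | VC [12]
  [4] addr=0x74 blk=14 s=0: L1-HIT | VC [12]
  [5] addr=0x62 blk=12 s=0: VC-HIT | VC [14]
  [6] addr=0x41 blk=8 s=0: MISS | VC [14, 12]
  [7] addr=0x60 blk=12 s=0: VC-HIT | VC [14, 8]
  [8] addr=0x74 blk=14 s=0: VC-HIT | VC [12, 8]
  [9] addr=0x71 blk=14 s=0: L1-HIT | VC [12, 8]
  [10] addr=0x43 blk=8 s=0: VC-HIT | VC [12, 14]
  [11] addr=0x44 blk=8 s=0: L1-HIT | VC [12, 14]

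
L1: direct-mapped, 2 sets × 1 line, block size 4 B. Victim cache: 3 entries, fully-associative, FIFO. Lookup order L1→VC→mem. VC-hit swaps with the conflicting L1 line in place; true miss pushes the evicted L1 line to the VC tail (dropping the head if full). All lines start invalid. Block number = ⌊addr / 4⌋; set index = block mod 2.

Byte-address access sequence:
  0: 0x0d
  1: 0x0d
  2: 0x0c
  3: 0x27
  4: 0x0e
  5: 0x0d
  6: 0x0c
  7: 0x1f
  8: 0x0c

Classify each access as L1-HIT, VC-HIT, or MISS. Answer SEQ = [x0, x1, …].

SEQ = [MISS, L1-HIT, L1-HIT, MISS, VC-HIT, L1-HIT, L1-HIT, MISS, VC-HIT]

  [0] addr=0xd blk=3 s=1: MISS | VC []
  [1] addr=0xd blk=3 s=1: L1-HIT | VC []
  [2] addr=0xc blk=3 s=1: L1-HIT | VC []
  [3] addr=0x27 blk=9 s=1: MISS | VC [3]
  [4] addr=0xe blk=3 s=1: VC-HIT | VC [9]
  [5] addr=0xd blk=3 s=1: L1-HIT | VC [9]
  [6] addr=0xc blk=3 s=1: L1-HIT | VC [9]
  [7] addr=0x1f blk=7 s=1: MISS | VC [9, 3]
  [8] addr=0xc blk=3 s=1: VC-HIT | VC [9, 7]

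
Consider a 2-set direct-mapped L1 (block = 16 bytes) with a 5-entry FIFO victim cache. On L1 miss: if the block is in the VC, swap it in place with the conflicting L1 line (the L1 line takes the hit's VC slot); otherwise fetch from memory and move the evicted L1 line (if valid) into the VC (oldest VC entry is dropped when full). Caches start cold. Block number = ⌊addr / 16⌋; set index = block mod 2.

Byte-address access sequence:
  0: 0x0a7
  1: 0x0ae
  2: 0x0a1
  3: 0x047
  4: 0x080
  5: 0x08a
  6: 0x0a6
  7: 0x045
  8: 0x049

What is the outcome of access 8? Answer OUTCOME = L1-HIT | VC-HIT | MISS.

#0 0xa7→b10/s0 MISS; vc=[]
#1 0xae→b10/s0 L1-HIT; vc=[]
#2 0xa1→b10/s0 L1-HIT; vc=[]
#3 0x47→b4/s0 MISS; vc=[10]
#4 0x80→b8/s0 MISS; vc=[10,4]
#5 0x8a→b8/s0 L1-HIT; vc=[10,4]
#6 0xa6→b10/s0 VC-HIT; vc=[8,4]
#7 0x45→b4/s0 VC-HIT; vc=[8,10]
#8 0x49→b4/s0 L1-HIT; vc=[8,10]

OUTCOME = L1-HIT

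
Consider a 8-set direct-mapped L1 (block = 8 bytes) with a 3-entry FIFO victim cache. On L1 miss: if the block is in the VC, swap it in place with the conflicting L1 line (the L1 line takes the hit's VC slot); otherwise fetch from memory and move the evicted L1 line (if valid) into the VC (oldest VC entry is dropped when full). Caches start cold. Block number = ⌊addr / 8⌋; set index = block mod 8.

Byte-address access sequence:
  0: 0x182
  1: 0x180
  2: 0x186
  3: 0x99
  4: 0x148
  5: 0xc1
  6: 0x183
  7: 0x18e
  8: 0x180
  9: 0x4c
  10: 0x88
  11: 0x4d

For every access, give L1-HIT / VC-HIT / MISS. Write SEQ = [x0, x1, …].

  [0] addr=0x182 blk=48 s=0: MISS | VC []
  [1] addr=0x180 blk=48 s=0: L1-HIT | VC []
  [2] addr=0x186 blk=48 s=0: L1-HIT | VC []
  [3] addr=0x99 blk=19 s=3: MISS | VC []
  [4] addr=0x148 blk=41 s=1: MISS | VC []
  [5] addr=0xc1 blk=24 s=0: MISS | VC [48]
  [6] addr=0x183 blk=48 s=0: VC-HIT | VC [24]
  [7] addr=0x18e blk=49 s=1: MISS | VC [24, 41]
  [8] addr=0x180 blk=48 s=0: L1-HIT | VC [24, 41]
  [9] addr=0x4c blk=9 s=1: MISS | VC [24, 41, 49]
  [10] addr=0x88 blk=17 s=1: MISS | VC [41, 49, 9]
  [11] addr=0x4d blk=9 s=1: VC-HIT | VC [41, 49, 17]

SEQ = [MISS, L1-HIT, L1-HIT, MISS, MISS, MISS, VC-HIT, MISS, L1-HIT, MISS, MISS, VC-HIT]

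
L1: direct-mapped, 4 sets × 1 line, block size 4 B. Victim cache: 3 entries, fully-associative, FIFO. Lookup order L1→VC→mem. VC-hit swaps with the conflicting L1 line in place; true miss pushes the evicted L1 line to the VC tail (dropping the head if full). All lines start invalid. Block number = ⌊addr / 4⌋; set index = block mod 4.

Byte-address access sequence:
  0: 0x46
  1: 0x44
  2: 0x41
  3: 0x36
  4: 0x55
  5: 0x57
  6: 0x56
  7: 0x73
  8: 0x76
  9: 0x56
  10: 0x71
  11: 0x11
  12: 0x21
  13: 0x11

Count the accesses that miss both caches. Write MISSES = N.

#0 0x46→b17/s1 MISS; vc=[]
#1 0x44→b17/s1 L1-HIT; vc=[]
#2 0x41→b16/s0 MISS; vc=[]
#3 0x36→b13/s1 MISS; vc=[17]
#4 0x55→b21/s1 MISS; vc=[17,13]
#5 0x57→b21/s1 L1-HIT; vc=[17,13]
#6 0x56→b21/s1 L1-HIT; vc=[17,13]
#7 0x73→b28/s0 MISS; vc=[17,13,16]
#8 0x76→b29/s1 MISS; vc=[13,16,21]
#9 0x56→b21/s1 VC-HIT; vc=[13,16,29]
#10 0x71→b28/s0 L1-HIT; vc=[13,16,29]
#11 0x11→b4/s0 MISS; vc=[16,29,28]
#12 0x21→b8/s0 MISS; vc=[29,28,4]
#13 0x11→b4/s0 VC-HIT; vc=[29,28,8]

MISSES = 8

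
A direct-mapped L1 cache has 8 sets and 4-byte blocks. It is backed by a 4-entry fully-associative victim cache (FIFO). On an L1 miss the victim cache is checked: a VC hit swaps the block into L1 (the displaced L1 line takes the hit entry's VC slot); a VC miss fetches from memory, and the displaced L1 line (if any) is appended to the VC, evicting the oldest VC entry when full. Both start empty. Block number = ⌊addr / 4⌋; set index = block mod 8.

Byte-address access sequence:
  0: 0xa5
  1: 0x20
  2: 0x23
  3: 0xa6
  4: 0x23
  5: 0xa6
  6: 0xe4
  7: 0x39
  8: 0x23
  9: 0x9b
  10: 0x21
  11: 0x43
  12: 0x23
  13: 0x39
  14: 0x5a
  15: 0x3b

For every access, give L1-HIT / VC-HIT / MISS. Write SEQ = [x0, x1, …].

SEQ = [MISS, MISS, L1-HIT, L1-HIT, L1-HIT, L1-HIT, MISS, MISS, L1-HIT, MISS, L1-HIT, MISS, VC-HIT, VC-HIT, MISS, VC-HIT]

0: 0xa5 (blk 41, set 1) → MISS  vc=[]
1: 0x20 (blk 8, set 0) → MISS  vc=[]
2: 0x23 (blk 8, set 0) → L1-HIT  vc=[]
3: 0xa6 (blk 41, set 1) → L1-HIT  vc=[]
4: 0x23 (blk 8, set 0) → L1-HIT  vc=[]
5: 0xa6 (blk 41, set 1) → L1-HIT  vc=[]
6: 0xe4 (blk 57, set 1) → MISS  vc=[41]
7: 0x39 (blk 14, set 6) → MISS  vc=[41]
8: 0x23 (blk 8, set 0) → L1-HIT  vc=[41]
9: 0x9b (blk 38, set 6) → MISS  vc=[41, 14]
10: 0x21 (blk 8, set 0) → L1-HIT  vc=[41, 14]
11: 0x43 (blk 16, set 0) → MISS  vc=[41, 14, 8]
12: 0x23 (blk 8, set 0) → VC-HIT  vc=[41, 14, 16]
13: 0x39 (blk 14, set 6) → VC-HIT  vc=[41, 38, 16]
14: 0x5a (blk 22, set 6) → MISS  vc=[41, 38, 16, 14]
15: 0x3b (blk 14, set 6) → VC-HIT  vc=[41, 38, 16, 22]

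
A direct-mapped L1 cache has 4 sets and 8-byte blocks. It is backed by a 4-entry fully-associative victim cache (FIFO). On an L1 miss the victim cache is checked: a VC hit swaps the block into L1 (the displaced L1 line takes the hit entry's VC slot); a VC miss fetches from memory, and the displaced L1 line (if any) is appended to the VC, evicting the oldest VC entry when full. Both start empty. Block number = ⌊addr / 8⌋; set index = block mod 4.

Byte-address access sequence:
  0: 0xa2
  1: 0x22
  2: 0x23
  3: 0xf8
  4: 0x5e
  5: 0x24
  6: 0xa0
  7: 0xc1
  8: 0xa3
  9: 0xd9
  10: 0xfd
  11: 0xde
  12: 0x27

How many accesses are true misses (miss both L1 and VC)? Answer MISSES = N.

0: 0xa2 (blk 20, set 0) → MISS  vc=[]
1: 0x22 (blk 4, set 0) → MISS  vc=[20]
2: 0x23 (blk 4, set 0) → L1-HIT  vc=[20]
3: 0xf8 (blk 31, set 3) → MISS  vc=[20]
4: 0x5e (blk 11, set 3) → MISS  vc=[20, 31]
5: 0x24 (blk 4, set 0) → L1-HIT  vc=[20, 31]
6: 0xa0 (blk 20, set 0) → VC-HIT  vc=[4, 31]
7: 0xc1 (blk 24, set 0) → MISS  vc=[4, 31, 20]
8: 0xa3 (blk 20, set 0) → VC-HIT  vc=[4, 31, 24]
9: 0xd9 (blk 27, set 3) → MISS  vc=[4, 31, 24, 11]
10: 0xfd (blk 31, set 3) → VC-HIT  vc=[4, 27, 24, 11]
11: 0xde (blk 27, set 3) → VC-HIT  vc=[4, 31, 24, 11]
12: 0x27 (blk 4, set 0) → VC-HIT  vc=[20, 31, 24, 11]

MISSES = 6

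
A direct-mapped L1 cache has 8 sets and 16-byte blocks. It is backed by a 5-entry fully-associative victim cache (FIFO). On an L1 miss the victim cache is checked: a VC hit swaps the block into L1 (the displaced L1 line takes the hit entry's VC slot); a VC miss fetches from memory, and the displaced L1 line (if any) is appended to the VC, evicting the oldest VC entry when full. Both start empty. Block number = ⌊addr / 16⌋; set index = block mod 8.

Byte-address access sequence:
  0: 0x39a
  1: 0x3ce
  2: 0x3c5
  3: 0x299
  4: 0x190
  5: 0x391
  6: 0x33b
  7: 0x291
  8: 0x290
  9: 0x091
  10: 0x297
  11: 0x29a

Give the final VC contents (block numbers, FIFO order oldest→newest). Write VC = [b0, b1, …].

VC = [25, 57, 9]

  [0] addr=0x39a blk=57 s=1: MISS | VC []
  [1] addr=0x3ce blk=60 s=4: MISS | VC []
  [2] addr=0x3c5 blk=60 s=4: L1-HIT | VC []
  [3] addr=0x299 blk=41 s=1: MISS | VC [57]
  [4] addr=0x190 blk=25 s=1: MISS | VC [57, 41]
  [5] addr=0x391 blk=57 s=1: VC-HIT | VC [25, 41]
  [6] addr=0x33b blk=51 s=3: MISS | VC [25, 41]
  [7] addr=0x291 blk=41 s=1: VC-HIT | VC [25, 57]
  [8] addr=0x290 blk=41 s=1: L1-HIT | VC [25, 57]
  [9] addr=0x91 blk=9 s=1: MISS | VC [25, 57, 41]
  [10] addr=0x297 blk=41 s=1: VC-HIT | VC [25, 57, 9]
  [11] addr=0x29a blk=41 s=1: L1-HIT | VC [25, 57, 9]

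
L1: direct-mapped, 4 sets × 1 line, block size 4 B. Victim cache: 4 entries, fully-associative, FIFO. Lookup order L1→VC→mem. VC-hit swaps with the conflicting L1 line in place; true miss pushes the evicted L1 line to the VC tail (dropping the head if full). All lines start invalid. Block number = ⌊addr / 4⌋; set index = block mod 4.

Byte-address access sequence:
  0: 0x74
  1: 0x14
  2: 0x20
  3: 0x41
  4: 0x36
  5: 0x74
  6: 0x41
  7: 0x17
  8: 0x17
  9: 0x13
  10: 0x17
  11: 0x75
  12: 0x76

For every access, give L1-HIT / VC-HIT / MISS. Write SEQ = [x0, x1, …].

0: 0x74 (blk 29, set 1) → MISS  vc=[]
1: 0x14 (blk 5, set 1) → MISS  vc=[29]
2: 0x20 (blk 8, set 0) → MISS  vc=[29]
3: 0x41 (blk 16, set 0) → MISS  vc=[29, 8]
4: 0x36 (blk 13, set 1) → MISS  vc=[29, 8, 5]
5: 0x74 (blk 29, set 1) → VC-HIT  vc=[13, 8, 5]
6: 0x41 (blk 16, set 0) → L1-HIT  vc=[13, 8, 5]
7: 0x17 (blk 5, set 1) → VC-HIT  vc=[13, 8, 29]
8: 0x17 (blk 5, set 1) → L1-HIT  vc=[13, 8, 29]
9: 0x13 (blk 4, set 0) → MISS  vc=[13, 8, 29, 16]
10: 0x17 (blk 5, set 1) → L1-HIT  vc=[13, 8, 29, 16]
11: 0x75 (blk 29, set 1) → VC-HIT  vc=[13, 8, 5, 16]
12: 0x76 (blk 29, set 1) → L1-HIT  vc=[13, 8, 5, 16]

SEQ = [MISS, MISS, MISS, MISS, MISS, VC-HIT, L1-HIT, VC-HIT, L1-HIT, MISS, L1-HIT, VC-HIT, L1-HIT]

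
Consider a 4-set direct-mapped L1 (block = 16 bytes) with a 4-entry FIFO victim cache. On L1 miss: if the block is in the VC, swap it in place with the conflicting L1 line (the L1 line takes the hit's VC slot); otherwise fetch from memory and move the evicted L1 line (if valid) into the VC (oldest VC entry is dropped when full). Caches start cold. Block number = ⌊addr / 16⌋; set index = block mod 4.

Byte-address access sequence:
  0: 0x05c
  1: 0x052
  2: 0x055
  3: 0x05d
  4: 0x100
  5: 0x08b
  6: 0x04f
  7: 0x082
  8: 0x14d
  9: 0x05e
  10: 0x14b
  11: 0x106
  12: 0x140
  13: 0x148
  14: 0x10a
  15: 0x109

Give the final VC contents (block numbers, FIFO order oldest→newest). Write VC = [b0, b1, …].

VC = [20, 4, 8]

  [0] addr=0x5c blk=5 s=1: MISS | VC []
  [1] addr=0x52 blk=5 s=1: L1-HIT | VC []
  [2] addr=0x55 blk=5 s=1: L1-HIT | VC []
  [3] addr=0x5d blk=5 s=1: L1-HIT | VC []
  [4] addr=0x100 blk=16 s=0: MISS | VC []
  [5] addr=0x8b blk=8 s=0: MISS | VC [16]
  [6] addr=0x4f blk=4 s=0: MISS | VC [16, 8]
  [7] addr=0x82 blk=8 s=0: VC-HIT | VC [16, 4]
  [8] addr=0x14d blk=20 s=0: MISS | VC [16, 4, 8]
  [9] addr=0x5e blk=5 s=1: L1-HIT | VC [16, 4, 8]
  [10] addr=0x14b blk=20 s=0: L1-HIT | VC [16, 4, 8]
  [11] addr=0x106 blk=16 s=0: VC-HIT | VC [20, 4, 8]
  [12] addr=0x140 blk=20 s=0: VC-HIT | VC [16, 4, 8]
  [13] addr=0x148 blk=20 s=0: L1-HIT | VC [16, 4, 8]
  [14] addr=0x10a blk=16 s=0: VC-HIT | VC [20, 4, 8]
  [15] addr=0x109 blk=16 s=0: L1-HIT | VC [20, 4, 8]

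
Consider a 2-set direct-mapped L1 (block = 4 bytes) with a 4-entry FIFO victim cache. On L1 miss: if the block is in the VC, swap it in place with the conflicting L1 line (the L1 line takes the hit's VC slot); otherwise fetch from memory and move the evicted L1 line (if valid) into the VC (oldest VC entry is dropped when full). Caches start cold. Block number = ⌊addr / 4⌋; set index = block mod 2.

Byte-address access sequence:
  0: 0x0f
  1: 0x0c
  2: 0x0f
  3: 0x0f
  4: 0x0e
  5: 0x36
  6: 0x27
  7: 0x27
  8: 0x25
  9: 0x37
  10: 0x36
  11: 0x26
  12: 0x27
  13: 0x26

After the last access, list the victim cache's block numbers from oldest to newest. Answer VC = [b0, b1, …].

  [0] addr=0xf blk=3 s=1: MISS | VC []
  [1] addr=0xc blk=3 s=1: L1-HIT | VC []
  [2] addr=0xf blk=3 s=1: L1-HIT | VC []
  [3] addr=0xf blk=3 s=1: L1-HIT | VC []
  [4] addr=0xe blk=3 s=1: L1-HIT | VC []
  [5] addr=0x36 blk=13 s=1: MISS | VC [3]
  [6] addr=0x27 blk=9 s=1: MISS | VC [3, 13]
  [7] addr=0x27 blk=9 s=1: L1-HIT | VC [3, 13]
  [8] addr=0x25 blk=9 s=1: L1-HIT | VC [3, 13]
  [9] addr=0x37 blk=13 s=1: VC-HIT | VC [3, 9]
  [10] addr=0x36 blk=13 s=1: L1-HIT | VC [3, 9]
  [11] addr=0x26 blk=9 s=1: VC-HIT | VC [3, 13]
  [12] addr=0x27 blk=9 s=1: L1-HIT | VC [3, 13]
  [13] addr=0x26 blk=9 s=1: L1-HIT | VC [3, 13]

VC = [3, 13]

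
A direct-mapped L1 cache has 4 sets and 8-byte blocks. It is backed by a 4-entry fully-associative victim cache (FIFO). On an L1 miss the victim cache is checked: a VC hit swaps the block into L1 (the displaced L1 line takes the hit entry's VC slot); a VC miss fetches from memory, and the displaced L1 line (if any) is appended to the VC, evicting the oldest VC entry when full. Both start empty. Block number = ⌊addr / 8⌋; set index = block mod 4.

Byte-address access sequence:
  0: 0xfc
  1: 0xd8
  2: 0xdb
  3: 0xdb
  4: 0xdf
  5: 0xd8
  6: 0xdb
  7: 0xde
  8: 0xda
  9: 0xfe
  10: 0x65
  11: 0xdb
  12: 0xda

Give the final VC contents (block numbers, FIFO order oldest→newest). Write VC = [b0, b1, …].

0: 0xfc (blk 31, set 3) → MISS  vc=[]
1: 0xd8 (blk 27, set 3) → MISS  vc=[31]
2: 0xdb (blk 27, set 3) → L1-HIT  vc=[31]
3: 0xdb (blk 27, set 3) → L1-HIT  vc=[31]
4: 0xdf (blk 27, set 3) → L1-HIT  vc=[31]
5: 0xd8 (blk 27, set 3) → L1-HIT  vc=[31]
6: 0xdb (blk 27, set 3) → L1-HIT  vc=[31]
7: 0xde (blk 27, set 3) → L1-HIT  vc=[31]
8: 0xda (blk 27, set 3) → L1-HIT  vc=[31]
9: 0xfe (blk 31, set 3) → VC-HIT  vc=[27]
10: 0x65 (blk 12, set 0) → MISS  vc=[27]
11: 0xdb (blk 27, set 3) → VC-HIT  vc=[31]
12: 0xda (blk 27, set 3) → L1-HIT  vc=[31]

VC = [31]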